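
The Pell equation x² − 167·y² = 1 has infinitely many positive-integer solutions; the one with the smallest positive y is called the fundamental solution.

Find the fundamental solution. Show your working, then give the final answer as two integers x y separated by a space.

√167 → a₀=12, period (1,11,1,24); ℓ=4 even so k=3
i=0: a=12 ⇒ p=12, q=1
i=1: a=1 ⇒ p=13, q=1
i=2: a=11 ⇒ p=155, q=12
i=3: a=1 ⇒ p=168, q=13
→ (168, 13).  Check: 168²=28224, 167·13²=28223, difference 1.

168 13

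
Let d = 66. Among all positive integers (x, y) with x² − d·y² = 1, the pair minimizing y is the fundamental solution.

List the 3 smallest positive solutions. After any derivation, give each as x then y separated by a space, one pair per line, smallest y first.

√66 = [8; 8,16, …], period ℓ=2 (even) → k=1
i=0: a=8 ⇒ p=8, q=1
i=1: a=8 ⇒ p=65, q=8
(x₁, y₁) = (65, 8);  65² − 66·8² = 1 ✓
k=2:  x_2 = 65·65+66·8·8 = 8449,  y_2 = 65·8+8·65 = 1040
k=3:  x_3 = 65·8449+66·8·1040 = 1098305,  y_3 = 65·1040+8·8449 = 135192

65 8
8449 1040
1098305 135192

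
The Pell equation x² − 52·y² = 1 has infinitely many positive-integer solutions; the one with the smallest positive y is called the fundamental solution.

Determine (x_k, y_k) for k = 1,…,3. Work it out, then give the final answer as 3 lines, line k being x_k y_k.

649 90
842401 116820
1093435849 151632270

√52 = [7; 4,1,2,1,4,14, …], period ℓ=6 (even) → k=5
i=0: a=7 ⇒ p=7, q=1
…
i=2: a=1 ⇒ p=36, q=5
i=3: a=2 ⇒ p=101, q=14
i=4: a=1 ⇒ p=137, q=19
i=5: a=4 ⇒ p=649, q=90
→ (649, 90).  Check: 649²=421201, 52·90²=421200, difference 1.
(x_2, y_2) = (649·649 + 52·90·90, 649·90 + 90·649) = (842401, 116820)
(x_3, y_3) = (649·842401 + 52·90·116820, 649·116820 + 90·842401) = (1093435849, 151632270)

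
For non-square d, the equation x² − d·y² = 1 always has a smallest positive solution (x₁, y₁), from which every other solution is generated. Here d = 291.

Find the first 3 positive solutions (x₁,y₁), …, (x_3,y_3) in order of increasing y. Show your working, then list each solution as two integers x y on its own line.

√291 = [17; 17,34, …], period ℓ=2 (even) → k=1
k=0  a_k=17  p_k/q_k = 17/1
k=1  a_k=17  p_k/q_k = 290/17
fundamental: x₁=290, y₁=17  (since 84100 − 291·289 = 1)
(290+17√291)^2 = 168199 + 9860√291
(290+17√291)^3 = 97555130 + 5718783√291

290 17
168199 9860
97555130 5718783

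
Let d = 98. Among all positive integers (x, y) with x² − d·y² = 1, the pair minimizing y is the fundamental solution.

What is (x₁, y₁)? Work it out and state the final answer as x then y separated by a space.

99 10

d=98: √d = [9; 1,8,1,18] (ℓ=4, even), read p_3/q_3
k=0  a_k=9  p_k/q_k = 9/1
…
k=2  a_k=8  p_k/q_k = 89/9
k=3  a_k=1  p_k/q_k = 99/10
(x₁, y₁) = (99, 10);  99² − 98·10² = 1 ✓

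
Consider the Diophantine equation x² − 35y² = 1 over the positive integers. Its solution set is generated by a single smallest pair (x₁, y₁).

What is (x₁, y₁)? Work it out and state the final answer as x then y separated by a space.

√35 → a₀=5, period (1,10); ℓ=2 even so k=1
a_0=5:  p_0=5·1+0=5,  q_0=5·0+1=1
a_1=1:  p_1=1·5+1=6,  q_1=1·1+0=1
(x₁, y₁) = (6, 1);  6² − 35·1² = 1 ✓

6 1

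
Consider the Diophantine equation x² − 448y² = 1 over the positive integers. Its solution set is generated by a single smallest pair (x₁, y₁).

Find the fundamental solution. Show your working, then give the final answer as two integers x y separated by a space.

√448 = [21; 6,42, …], period ℓ=2 (even) → k=1
i=0: a=21 ⇒ p=21, q=1
i=1: a=6 ⇒ p=127, q=6
fundamental: x₁=127, y₁=6  (since 16129 − 448·36 = 1)

127 6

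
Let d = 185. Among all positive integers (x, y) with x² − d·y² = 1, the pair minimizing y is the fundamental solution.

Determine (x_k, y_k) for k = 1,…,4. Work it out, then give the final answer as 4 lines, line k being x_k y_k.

9249 680
171088001 12578640
3164785833249 232679682040
58542208172352001 4304108745797280

√185 = [13; 1,1,1,1,26, …], period ℓ=5 (odd) → k=9
a_0=13:  p_0=13·1+0=13,  q_0=13·0+1=1
…
a_8=1:  p_8=1·3686+1877=5563,  q_8=1·271+138=409
a_9=1:  p_9=1·5563+3686=9249,  q_9=1·409+271=680
fundamental: x₁=9249, y₁=680  (since 85544001 − 185·462400 = 1)
(9249+680√185)^2 = 171088001 + 12578640√185
(9249+680√185)^3 = 3164785833249 + 232679682040√185
(9249+680√185)^4 = 58542208172352001 + 4304108745797280√185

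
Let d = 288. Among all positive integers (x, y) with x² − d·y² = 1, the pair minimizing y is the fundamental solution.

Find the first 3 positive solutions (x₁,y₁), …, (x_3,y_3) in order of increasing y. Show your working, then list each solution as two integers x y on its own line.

17 1
577 34
19601 1155

√288 = [16; 1,32, …], period ℓ=2 (even) → k=1
k=0  a_k=16  p_k/q_k = 16/1
k=1  a_k=1  p_k/q_k = 17/1
fundamental: x₁=17, y₁=1  (since 289 − 288·1 = 1)
(x_2, y_2) = (17·17 + 288·1·1, 17·1 + 1·17) = (577, 34)
(x_3, y_3) = (17·577 + 288·1·34, 17·34 + 1·577) = (19601, 1155)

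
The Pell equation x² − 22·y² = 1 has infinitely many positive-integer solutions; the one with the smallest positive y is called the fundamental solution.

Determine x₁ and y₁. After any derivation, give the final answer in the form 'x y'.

197 42

√22 → a₀=4, period (1,2,4,2,1,8); ℓ=6 even so k=5
step 0: (4, 1)  from 4·(1,0) + (0,1)
…
step 2: (14, 3)  from 2·(5,1) + (4,1)
step 3: (61, 13)  from 4·(14,3) + (5,1)
step 4: (136, 29)  from 2·(61,13) + (14,3)
step 5: (197, 42)  from 1·(136,29) + (61,13)
→ (197, 42).  Check: 197²=38809, 22·42²=38808, difference 1.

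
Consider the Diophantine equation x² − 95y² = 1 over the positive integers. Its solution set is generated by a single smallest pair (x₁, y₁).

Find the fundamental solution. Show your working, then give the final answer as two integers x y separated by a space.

[9; 1,2,1,18] for √95; ℓ=4 ⇒ convergent index 3
a_0=9:  p_0=9·1+0=9,  q_0=9·0+1=1
…
a_2=2:  p_2=2·10+9=29,  q_2=2·1+1=3
a_3=1:  p_3=1·29+10=39,  q_3=1·3+1=4
(x₁, y₁) = (39, 4);  39² − 95·4² = 1 ✓

39 4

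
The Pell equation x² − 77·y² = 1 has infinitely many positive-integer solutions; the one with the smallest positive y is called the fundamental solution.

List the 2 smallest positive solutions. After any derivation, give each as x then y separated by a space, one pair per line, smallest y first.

√77 → a₀=8, period (1,3,2,3,1,16); ℓ=6 even so k=5
step 0: (8, 1)  from 8·(1,0) + (0,1)
…
step 2: (35, 4)  from 3·(9,1) + (8,1)
…
step 4: (272, 31)  from 3·(79,9) + (35,4)
step 5: (351, 40)  from 1·(272,31) + (79,9)
fundamental: x₁=351, y₁=40  (since 123201 − 77·1600 = 1)
n=2: (351,40)∘(351,40) = (351·351+77·40·40, 351·40+40·351) = (246401,28080)

351 40
246401 28080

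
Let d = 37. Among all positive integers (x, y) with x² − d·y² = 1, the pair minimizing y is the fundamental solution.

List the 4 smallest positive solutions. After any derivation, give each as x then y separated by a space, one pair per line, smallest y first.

d=37: √d = [6; 12] (ℓ=1, odd), read p_1/q_1
a_0=6:  p_0=6·1+0=6,  q_0=6·0+1=1
a_1=12:  p_1=12·6+1=73,  q_1=12·1+0=12
fundamental: x₁=73, y₁=12  (since 5329 − 37·144 = 1)
(x_2, y_2) = (73·73 + 37·12·12, 73·12 + 12·73) = (10657, 1752)
(x_3, y_3) = (73·10657 + 37·12·1752, 73·1752 + 12·10657) = (1555849, 255780)
(x_4, y_4) = (73·1555849 + 37·12·255780, 73·255780 + 12·1555849) = (227143297, 37342128)

73 12
10657 1752
1555849 255780
227143297 37342128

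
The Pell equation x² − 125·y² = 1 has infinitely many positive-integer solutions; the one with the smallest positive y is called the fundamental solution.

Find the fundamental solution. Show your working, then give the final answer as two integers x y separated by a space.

930249 83204

√125 → a₀=11, period (5,1,1,5,22); ℓ=5 odd so k=9
i=0: a=11 ⇒ p=11, q=1
…
i=2: a=1 ⇒ p=67, q=6
i=3: a=1 ⇒ p=123, q=11
…
i=5: a=22 ⇒ p=15127, q=1353
…
i=7: a=1 ⇒ p=91444, q=8179
i=8: a=1 ⇒ p=167761, q=15005
i=9: a=5 ⇒ p=930249, q=83204
fundamental: x₁=930249, y₁=83204  (since 865363202001 − 125·6922905616 = 1)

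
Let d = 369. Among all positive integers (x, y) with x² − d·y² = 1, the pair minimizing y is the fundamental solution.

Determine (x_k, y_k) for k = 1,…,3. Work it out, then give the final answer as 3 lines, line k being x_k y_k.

d=369: √d = [19; 4,1,3,2,7,4,7,2,3,1,4,38] (ℓ=12, even), read p_11/q_11
a_0=19:  p_0=19·1+0=19,  q_0=19·0+1=1
…
a_3=3:  p_3=3·96+77=365,  q_3=3·5+4=19
a_4=2:  p_4=2·365+96=826,  q_4=2·19+5=43
a_5=7:  p_5=7·826+365=6147,  q_5=7·43+19=320
…
a_9=3:  p_9=3·393504+184045=1364557,  q_9=3·20485+9581=71036
a_10=1:  p_10=1·1364557+393504=1758061,  q_10=1·71036+20485=91521
a_11=4:  p_11=4·1758061+1364557=8396801,  q_11=4·91521+71036=437120
fundamental: x₁=8396801, y₁=437120  (since 70506267033601 − 369·191073894400 = 1)
(8396801+437120√369)^2 = 141012534067201 + 7340819306240√369
(8396801+437120√369)^3 = 2368108374136006451201 + 123278797782910239360√369

8396801 437120
141012534067201 7340819306240
2368108374136006451201 123278797782910239360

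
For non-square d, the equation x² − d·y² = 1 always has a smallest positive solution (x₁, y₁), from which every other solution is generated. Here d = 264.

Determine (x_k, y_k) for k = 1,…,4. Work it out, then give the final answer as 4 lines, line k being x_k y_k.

65 4
8449 520
1098305 67596
142771201 8786960

[16; 4,32] for √264; ℓ=2 ⇒ convergent index 1
i=0: a=16 ⇒ p=16, q=1
i=1: a=4 ⇒ p=65, q=4
→ (65, 4).  Check: 65²=4225, 264·4²=4224, difference 1.
k=2:  x_2 = 65·65+264·4·4 = 8449,  y_2 = 65·4+4·65 = 520
k=3:  x_3 = 65·8449+264·4·520 = 1098305,  y_3 = 65·520+4·8449 = 67596
k=4:  x_4 = 65·1098305+264·4·67596 = 142771201,  y_4 = 65·67596+4·1098305 = 8786960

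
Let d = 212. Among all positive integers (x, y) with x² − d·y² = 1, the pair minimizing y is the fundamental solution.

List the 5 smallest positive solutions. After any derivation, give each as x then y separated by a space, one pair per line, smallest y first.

66249 4550
8777860001 602865900
1163048894346249 79878526013650
154101652394311440001 10583744939153731800
20418160737778428282906249 1402325036868112630022750

√212 → a₀=14, period (1,1,3,1,1,…,1,1,28); ℓ=14 even so k=13
step 0: (14, 1)  from 14·(1,0) + (0,1)
…
step 2: (29, 2)  from 1·(15,1) + (14,1)
step 3: (102, 7)  from 3·(29,2) + (15,1)
step 4: (131, 9)  from 1·(102,7) + (29,2)
…
step 6: (364, 25)  from 1·(233,16) + (131,9)
…
step 8: (2781, 191)  from 1·(2417,166) + (364,25)
step 9: (5198, 357)  from 1·(2781,191) + (2417,166)
step 10: (7979, 548)  from 1·(5198,357) + (2781,191)
step 11: (29135, 2001)  from 3·(7979,548) + (5198,357)
step 12: (37114, 2549)  from 1·(29135,2001) + (7979,548)
step 13: (66249, 4550)  from 1·(37114,2549) + (29135,2001)
→ (66249, 4550).  Check: 66249²=4388930001, 212·4550²=4388930000, difference 1.
n=2: (66249,4550)∘(66249,4550) = (66249·66249+212·4550·4550, 66249·4550+4550·66249) = (8777860001,602865900)
n=3: (8777860001,602865900)∘(66249,4550) = (66249·8777860001+212·4550·602865900, 66249·602865900+4550·8777860001) = (1163048894346249,79878526013650)
n=4: (1163048894346249,79878526013650)∘(66249,4550) = (66249·1163048894346249+212·4550·79878526013650, 66249·79878526013650+4550·1163048894346249) = (154101652394311440001,10583744939153731800)
n=5: (154101652394311440001,10583744939153731800)∘(66249,4550) = (66249·154101652394311440001+212·4550·10583744939153731800, 66249·10583744939153731800+4550·154101652394311440001) = (20418160737778428282906249,1402325036868112630022750)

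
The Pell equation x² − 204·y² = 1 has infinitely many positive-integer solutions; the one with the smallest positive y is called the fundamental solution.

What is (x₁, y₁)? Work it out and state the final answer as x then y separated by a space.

√204 = [14; 3,1,1,6,1,1,3,28, …], period ℓ=8 (even) → k=7
i=0: a=14 ⇒ p=14, q=1
…
i=2: a=1 ⇒ p=57, q=4
i=3: a=1 ⇒ p=100, q=7
i=4: a=6 ⇒ p=657, q=46
i=5: a=1 ⇒ p=757, q=53
i=6: a=1 ⇒ p=1414, q=99
i=7: a=3 ⇒ p=4999, q=350
(x₁, y₁) = (4999, 350);  4999² − 204·350² = 1 ✓

4999 350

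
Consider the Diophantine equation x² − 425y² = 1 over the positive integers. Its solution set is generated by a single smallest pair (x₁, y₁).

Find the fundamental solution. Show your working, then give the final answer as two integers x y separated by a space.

143649 6968

d=425: √d = [20; 1,1,1,1,1,1,40] (ℓ=7, odd), read p_13/q_13
a_0=20:  p_0=20·1+0=20,  q_0=20·0+1=1
…
a_7=40:  p_7=40·268+165=10885,  q_7=40·13+8=528
a_8=1:  p_8=1·10885+268=11153,  q_8=1·528+13=541
…
a_11=1:  p_11=1·33191+22038=55229,  q_11=1·1610+1069=2679
a_12=1:  p_12=1·55229+33191=88420,  q_12=1·2679+1610=4289
a_13=1:  p_13=1·88420+55229=143649,  q_13=1·4289+2679=6968
(x₁, y₁) = (143649, 6968);  143649² − 425·6968² = 1 ✓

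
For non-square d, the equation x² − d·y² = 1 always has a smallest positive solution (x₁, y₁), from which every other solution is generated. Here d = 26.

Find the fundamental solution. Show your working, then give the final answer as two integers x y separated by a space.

d=26: √d = [5; 10] (ℓ=1, odd), read p_1/q_1
step 0: (5, 1)  from 5·(1,0) + (0,1)
step 1: (51, 10)  from 10·(5,1) + (1,0)
fundamental: x₁=51, y₁=10  (since 2601 − 26·100 = 1)

51 10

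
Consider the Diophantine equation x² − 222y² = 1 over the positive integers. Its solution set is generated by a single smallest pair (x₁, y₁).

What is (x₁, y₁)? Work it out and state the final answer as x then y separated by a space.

d=222: √d = [14; 1,8,1,28] (ℓ=4, even), read p_3/q_3
step 0: (14, 1)  from 14·(1,0) + (0,1)
step 1: (15, 1)  from 1·(14,1) + (1,0)
step 2: (134, 9)  from 8·(15,1) + (14,1)
step 3: (149, 10)  from 1·(134,9) + (15,1)
fundamental: x₁=149, y₁=10  (since 22201 − 222·100 = 1)

149 10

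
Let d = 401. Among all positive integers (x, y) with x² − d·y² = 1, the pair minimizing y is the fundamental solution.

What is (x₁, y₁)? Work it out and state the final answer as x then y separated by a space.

√401 → a₀=20, period (40); ℓ=1 odd so k=1
k=0  a_k=20  p_k/q_k = 20/1
k=1  a_k=40  p_k/q_k = 801/40
(x₁, y₁) = (801, 40);  801² − 401·40² = 1 ✓

801 40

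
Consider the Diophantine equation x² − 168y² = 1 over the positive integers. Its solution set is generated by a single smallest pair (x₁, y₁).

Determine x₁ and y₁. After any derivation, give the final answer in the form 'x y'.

√168 → a₀=12, period (1,24); ℓ=2 even so k=1
a_0=12:  p_0=12·1+0=12,  q_0=12·0+1=1
a_1=1:  p_1=1·12+1=13,  q_1=1·1+0=1
(x₁, y₁) = (13, 1);  13² − 168·1² = 1 ✓

13 1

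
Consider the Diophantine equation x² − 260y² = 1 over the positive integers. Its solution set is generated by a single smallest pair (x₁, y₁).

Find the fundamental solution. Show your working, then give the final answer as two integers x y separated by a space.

[16; 8,32] for √260; ℓ=2 ⇒ convergent index 1
step 0: (16, 1)  from 16·(1,0) + (0,1)
step 1: (129, 8)  from 8·(16,1) + (1,0)
fundamental: x₁=129, y₁=8  (since 16641 − 260·64 = 1)

129 8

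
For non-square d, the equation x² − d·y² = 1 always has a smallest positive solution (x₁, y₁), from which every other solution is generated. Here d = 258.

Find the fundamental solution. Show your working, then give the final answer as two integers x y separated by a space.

d=258: √d = [16; 16,32] (ℓ=2, even), read p_1/q_1
k=0  a_k=16  p_k/q_k = 16/1
k=1  a_k=16  p_k/q_k = 257/16
(x₁, y₁) = (257, 16);  257² − 258·16² = 1 ✓

257 16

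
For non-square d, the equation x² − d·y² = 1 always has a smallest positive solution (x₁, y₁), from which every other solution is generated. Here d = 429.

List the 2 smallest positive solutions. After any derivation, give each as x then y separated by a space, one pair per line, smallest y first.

1524095 73584
4645731138049 224298012960

[20; 1,2,2,9,1,12,1,9,2,2,1,40] for √429; ℓ=12 ⇒ convergent index 11
a_0=20:  p_0=20·1+0=20,  q_0=20·0+1=1
a_1=1:  p_1=1·20+1=21,  q_1=1·1+0=1
a_2=2:  p_2=2·21+20=62,  q_2=2·1+1=3
a_3=2:  p_3=2·62+21=145,  q_3=2·3+1=7
a_4=9:  p_4=9·145+62=1367,  q_4=9·7+3=66
a_5=1:  p_5=1·1367+145=1512,  q_5=1·66+7=73
…
a_7=1:  p_7=1·19511+1512=21023,  q_7=1·942+73=1015
a_8=9:  p_8=9·21023+19511=208718,  q_8=9·1015+942=10077
a_9=2:  p_9=2·208718+21023=438459,  q_9=2·10077+1015=21169
a_10=2:  p_10=2·438459+208718=1085636,  q_10=2·21169+10077=52415
a_11=1:  p_11=1·1085636+438459=1524095,  q_11=1·52415+21169=73584
fundamental: x₁=1524095, y₁=73584  (since 2322865569025 − 429·5414605056 = 1)
(1524095+73584√429)^2 = 4645731138049 + 224298012960√429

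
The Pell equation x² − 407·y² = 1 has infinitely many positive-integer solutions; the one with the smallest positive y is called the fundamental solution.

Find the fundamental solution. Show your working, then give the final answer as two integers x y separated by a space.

2663 132

d=407: √d = [20; 5,1,2,1,5,40] (ℓ=6, even), read p_5/q_5
a_0=20:  p_0=20·1+0=20,  q_0=20·0+1=1
…
a_4=1:  p_4=1·343+121=464,  q_4=1·17+6=23
a_5=5:  p_5=5·464+343=2663,  q_5=5·23+17=132
→ (2663, 132).  Check: 2663²=7091569, 407·132²=7091568, difference 1.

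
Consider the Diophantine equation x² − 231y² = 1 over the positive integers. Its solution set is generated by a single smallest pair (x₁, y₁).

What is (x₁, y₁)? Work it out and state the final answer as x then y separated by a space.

√231 = [15; 5,30, …], period ℓ=2 (even) → k=1
i=0: a=15 ⇒ p=15, q=1
i=1: a=5 ⇒ p=76, q=5
→ (76, 5).  Check: 76²=5776, 231·5²=5775, difference 1.

76 5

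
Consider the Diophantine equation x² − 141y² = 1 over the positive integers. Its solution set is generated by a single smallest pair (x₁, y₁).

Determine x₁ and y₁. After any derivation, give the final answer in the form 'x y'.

√141 → a₀=11, period (1,6,1,22); ℓ=4 even so k=3
step 0: (11, 1)  from 11·(1,0) + (0,1)
step 1: (12, 1)  from 1·(11,1) + (1,0)
step 2: (83, 7)  from 6·(12,1) + (11,1)
step 3: (95, 8)  from 1·(83,7) + (12,1)
fundamental: x₁=95, y₁=8  (since 9025 − 141·64 = 1)

95 8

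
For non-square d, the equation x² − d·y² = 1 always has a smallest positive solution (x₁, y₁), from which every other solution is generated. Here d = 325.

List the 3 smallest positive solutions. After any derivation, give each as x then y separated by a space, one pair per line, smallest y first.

√325 → a₀=18, period (36); ℓ=1 odd so k=1
a_0=18:  p_0=18·1+0=18,  q_0=18·0+1=1
a_1=36:  p_1=36·18+1=649,  q_1=36·1+0=36
fundamental: x₁=649, y₁=36  (since 421201 − 325·1296 = 1)
(649+36√325)^2 = 842401 + 46728√325
(649+36√325)^3 = 1093435849 + 60652908√325

649 36
842401 46728
1093435849 60652908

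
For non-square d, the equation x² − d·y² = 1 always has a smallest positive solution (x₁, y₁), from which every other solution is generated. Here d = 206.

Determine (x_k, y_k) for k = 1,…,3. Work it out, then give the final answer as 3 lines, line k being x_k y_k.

√206 = [14; 2,1,5,14,5,1,2,28, …], period ℓ=8 (even) → k=7
step 0: (14, 1)  from 14·(1,0) + (0,1)
…
step 3: (244, 17)  from 5·(43,3) + (29,2)
…
step 5: (17539, 1222)  from 5·(3459,241) + (244,17)
step 6: (20998, 1463)  from 1·(17539,1222) + (3459,241)
step 7: (59535, 4148)  from 2·(20998,1463) + (17539,1222)
(x₁, y₁) = (59535, 4148);  59535² − 206·4148² = 1 ✓
k=2:  x_2 = 59535·59535+206·4148·4148 = 7088832449,  y_2 = 59535·4148+4148·59535 = 493902360
k=3:  x_3 = 59535·7088832449+206·4148·493902360 = 844067279642895,  y_3 = 59535·493902360+4148·7088832449 = 58808954001052

59535 4148
7088832449 493902360
844067279642895 58808954001052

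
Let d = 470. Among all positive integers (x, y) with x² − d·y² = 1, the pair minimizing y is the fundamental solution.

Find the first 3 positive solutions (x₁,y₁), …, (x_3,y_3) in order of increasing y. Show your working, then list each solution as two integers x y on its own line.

√470 → a₀=21, period (1,2,8,2,1,42); ℓ=6 even so k=5
a_0=21:  p_0=21·1+0=21,  q_0=21·0+1=1
…
a_2=2:  p_2=2·22+21=65,  q_2=2·1+1=3
…
a_4=2:  p_4=2·542+65=1149,  q_4=2·25+3=53
a_5=1:  p_5=1·1149+542=1691,  q_5=1·53+25=78
fundamental: x₁=1691, y₁=78  (since 2859481 − 470·6084 = 1)
k=2:  x_2 = 1691·1691+470·78·78 = 5718961,  y_2 = 1691·78+78·1691 = 263796
k=3:  x_3 = 1691·5718961+470·78·263796 = 19341524411,  y_3 = 1691·263796+78·5718961 = 892157994

1691 78
5718961 263796
19341524411 892157994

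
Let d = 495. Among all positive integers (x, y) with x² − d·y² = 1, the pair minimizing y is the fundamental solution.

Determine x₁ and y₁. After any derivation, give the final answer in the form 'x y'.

89 4

√495 → a₀=22, period (4,44); ℓ=2 even so k=1
step 0: (22, 1)  from 22·(1,0) + (0,1)
step 1: (89, 4)  from 4·(22,1) + (1,0)
(x₁, y₁) = (89, 4);  89² − 495·4² = 1 ✓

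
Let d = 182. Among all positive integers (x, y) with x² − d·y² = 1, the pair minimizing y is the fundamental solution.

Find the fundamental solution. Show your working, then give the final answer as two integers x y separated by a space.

√182 = [13; 2,26, …], period ℓ=2 (even) → k=1
k=0  a_k=13  p_k/q_k = 13/1
k=1  a_k=2  p_k/q_k = 27/2
→ (27, 2).  Check: 27²=729, 182·2²=728, difference 1.

27 2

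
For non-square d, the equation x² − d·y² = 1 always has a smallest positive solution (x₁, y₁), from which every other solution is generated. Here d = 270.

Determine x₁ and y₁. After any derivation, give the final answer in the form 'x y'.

√270 = [16; 2,3,6,3,2,32, …], period ℓ=6 (even) → k=5
i=0: a=16 ⇒ p=16, q=1
i=1: a=2 ⇒ p=33, q=2
…
i=3: a=6 ⇒ p=723, q=44
i=4: a=3 ⇒ p=2284, q=139
i=5: a=2 ⇒ p=5291, q=322
(x₁, y₁) = (5291, 322);  5291² − 270·322² = 1 ✓

5291 322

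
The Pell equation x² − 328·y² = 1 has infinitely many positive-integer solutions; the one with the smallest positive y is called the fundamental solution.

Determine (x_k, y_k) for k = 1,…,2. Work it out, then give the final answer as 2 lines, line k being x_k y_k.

163 9
53137 2934

[18; 9,36] for √328; ℓ=2 ⇒ convergent index 1
step 0: (18, 1)  from 18·(1,0) + (0,1)
step 1: (163, 9)  from 9·(18,1) + (1,0)
fundamental: x₁=163, y₁=9  (since 26569 − 328·81 = 1)
(163+9√328)^2 = 53137 + 2934√328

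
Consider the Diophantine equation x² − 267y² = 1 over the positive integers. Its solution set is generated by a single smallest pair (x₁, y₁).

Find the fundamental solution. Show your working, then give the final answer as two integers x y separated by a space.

2402 147

√267 = [16; 2,1,15,1,2,32, …], period ℓ=6 (even) → k=5
a_0=16:  p_0=16·1+0=16,  q_0=16·0+1=1
a_1=2:  p_1=2·16+1=33,  q_1=2·1+0=2
…
a_4=1:  p_4=1·768+49=817,  q_4=1·47+3=50
a_5=2:  p_5=2·817+768=2402,  q_5=2·50+47=147
(x₁, y₁) = (2402, 147);  2402² − 267·147² = 1 ✓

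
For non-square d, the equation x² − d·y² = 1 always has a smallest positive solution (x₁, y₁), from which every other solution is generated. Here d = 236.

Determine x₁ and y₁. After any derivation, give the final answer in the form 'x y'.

√236 → a₀=15, period (2,1,3,5,1,6,1,5,3,1,2,30); ℓ=12 even so k=11
k=0  a_k=15  p_k/q_k = 15/1
…
k=2  a_k=1  p_k/q_k = 46/3
…
k=4  a_k=5  p_k/q_k = 891/58
k=5  a_k=1  p_k/q_k = 1060/69
k=6  a_k=6  p_k/q_k = 7251/472
…
k=8  a_k=5  p_k/q_k = 48806/3177
k=9  a_k=3  p_k/q_k = 154729/10072
k=10  a_k=1  p_k/q_k = 203535/13249
k=11  a_k=2  p_k/q_k = 561799/36570
fundamental: x₁=561799, y₁=36570  (since 315618116401 − 236·1337364900 = 1)

561799 36570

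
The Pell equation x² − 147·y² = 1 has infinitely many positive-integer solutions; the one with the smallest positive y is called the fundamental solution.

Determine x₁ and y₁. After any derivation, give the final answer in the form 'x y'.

d=147: √d = [12; 8,24] (ℓ=2, even), read p_1/q_1
step 0: (12, 1)  from 12·(1,0) + (0,1)
step 1: (97, 8)  from 8·(12,1) + (1,0)
fundamental: x₁=97, y₁=8  (since 9409 − 147·64 = 1)

97 8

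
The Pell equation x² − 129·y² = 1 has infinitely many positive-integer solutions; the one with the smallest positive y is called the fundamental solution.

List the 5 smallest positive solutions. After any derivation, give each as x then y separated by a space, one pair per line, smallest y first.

16855 1484
568182049 50025640
19153416854935 1686364322916
645661681611676801 56847341275472720
21765255267976208106775 1916323872709821068284

√129 → a₀=11, period (2,1,3,1,6,1,3,1,2,22); ℓ=10 even so k=9
i=0: a=11 ⇒ p=11, q=1
i=1: a=2 ⇒ p=23, q=2
i=2: a=1 ⇒ p=34, q=3
i=3: a=3 ⇒ p=125, q=11
i=4: a=1 ⇒ p=159, q=14
…
i=8: a=1 ⇒ p=6031, q=531
i=9: a=2 ⇒ p=16855, q=1484
→ (16855, 1484).  Check: 16855²=284091025, 129·1484²=284091024, difference 1.
n=2: (16855,1484)∘(16855,1484) = (16855·16855+129·1484·1484, 16855·1484+1484·16855) = (568182049,50025640)
n=3: (568182049,50025640)∘(16855,1484) = (16855·568182049+129·1484·50025640, 16855·50025640+1484·568182049) = (19153416854935,1686364322916)
n=4: (19153416854935,1686364322916)∘(16855,1484) = (16855·19153416854935+129·1484·1686364322916, 16855·1686364322916+1484·19153416854935) = (645661681611676801,56847341275472720)
n=5: (645661681611676801,56847341275472720)∘(16855,1484) = (16855·645661681611676801+129·1484·56847341275472720, 16855·56847341275472720+1484·645661681611676801) = (21765255267976208106775,1916323872709821068284)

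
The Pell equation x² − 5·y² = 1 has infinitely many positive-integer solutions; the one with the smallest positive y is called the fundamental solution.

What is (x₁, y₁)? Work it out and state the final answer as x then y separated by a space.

9 4

√5 → a₀=2, period (4); ℓ=1 odd so k=1
k=0  a_k=2  p_k/q_k = 2/1
k=1  a_k=4  p_k/q_k = 9/4
→ (9, 4).  Check: 9²=81, 5·4²=80, difference 1.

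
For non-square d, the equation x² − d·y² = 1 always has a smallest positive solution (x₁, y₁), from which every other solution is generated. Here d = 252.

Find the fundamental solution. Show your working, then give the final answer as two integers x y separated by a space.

√252 = [15; 1,6,1,30, …], period ℓ=4 (even) → k=3
k=0  a_k=15  p_k/q_k = 15/1
…
k=2  a_k=6  p_k/q_k = 111/7
k=3  a_k=1  p_k/q_k = 127/8
fundamental: x₁=127, y₁=8  (since 16129 − 252·64 = 1)

127 8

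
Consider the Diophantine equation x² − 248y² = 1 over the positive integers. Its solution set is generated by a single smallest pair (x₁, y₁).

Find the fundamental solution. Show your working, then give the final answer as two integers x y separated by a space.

63 4

[15; 1,2,1,30] for √248; ℓ=4 ⇒ convergent index 3
k=0  a_k=15  p_k/q_k = 15/1
k=1  a_k=1  p_k/q_k = 16/1
k=2  a_k=2  p_k/q_k = 47/3
k=3  a_k=1  p_k/q_k = 63/4
fundamental: x₁=63, y₁=4  (since 3969 − 248·16 = 1)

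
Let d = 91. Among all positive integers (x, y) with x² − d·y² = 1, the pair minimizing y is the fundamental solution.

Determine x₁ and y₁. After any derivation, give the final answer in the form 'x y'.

d=91: √d = [9; 1,1,5,1,5,1,1,18] (ℓ=8, even), read p_7/q_7
i=0: a=9 ⇒ p=9, q=1
…
i=6: a=1 ⇒ p=849, q=89
i=7: a=1 ⇒ p=1574, q=165
fundamental: x₁=1574, y₁=165  (since 2477476 − 91·27225 = 1)

1574 165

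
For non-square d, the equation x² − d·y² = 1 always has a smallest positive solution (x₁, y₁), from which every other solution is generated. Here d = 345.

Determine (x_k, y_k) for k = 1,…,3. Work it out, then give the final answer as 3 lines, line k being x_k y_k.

6761 364
91422241 4922008
1236211536041 66555391812

d=345: √d = [18; 1,1,2,1,6,1,2,1,1,36] (ℓ=10, even), read p_9/q_9
i=0: a=18 ⇒ p=18, q=1
i=1: a=1 ⇒ p=19, q=1
i=2: a=1 ⇒ p=37, q=2
i=3: a=2 ⇒ p=93, q=5
i=4: a=1 ⇒ p=130, q=7
i=5: a=6 ⇒ p=873, q=47
i=6: a=1 ⇒ p=1003, q=54
…
i=8: a=1 ⇒ p=3882, q=209
i=9: a=1 ⇒ p=6761, q=364
→ (6761, 364).  Check: 6761²=45711121, 345·364²=45711120, difference 1.
k=2:  x_2 = 6761·6761+345·364·364 = 91422241,  y_2 = 6761·364+364·6761 = 4922008
k=3:  x_3 = 6761·91422241+345·364·4922008 = 1236211536041,  y_3 = 6761·4922008+364·91422241 = 66555391812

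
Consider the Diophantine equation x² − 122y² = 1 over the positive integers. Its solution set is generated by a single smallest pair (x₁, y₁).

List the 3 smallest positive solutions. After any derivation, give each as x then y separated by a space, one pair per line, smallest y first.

243 22
118097 10692
57394899 5196290

√122 → a₀=11, period (22); ℓ=1 odd so k=1
k=0  a_k=11  p_k/q_k = 11/1
k=1  a_k=22  p_k/q_k = 243/22
→ (243, 22).  Check: 243²=59049, 122·22²=59048, difference 1.
(x_2, y_2) = (243·243 + 122·22·22, 243·22 + 22·243) = (118097, 10692)
(x_3, y_3) = (243·118097 + 122·22·10692, 243·10692 + 22·118097) = (57394899, 5196290)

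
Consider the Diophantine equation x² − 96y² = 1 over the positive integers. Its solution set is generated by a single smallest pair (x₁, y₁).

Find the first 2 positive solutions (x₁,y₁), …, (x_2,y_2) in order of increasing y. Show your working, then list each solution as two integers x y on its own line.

d=96: √d = [9; 1,3,1,18] (ℓ=4, even), read p_3/q_3
k=0  a_k=9  p_k/q_k = 9/1
k=1  a_k=1  p_k/q_k = 10/1
k=2  a_k=3  p_k/q_k = 39/4
k=3  a_k=1  p_k/q_k = 49/5
→ (49, 5).  Check: 49²=2401, 96·5²=2400, difference 1.
k=2:  x_2 = 49·49+96·5·5 = 4801,  y_2 = 49·5+5·49 = 490

49 5
4801 490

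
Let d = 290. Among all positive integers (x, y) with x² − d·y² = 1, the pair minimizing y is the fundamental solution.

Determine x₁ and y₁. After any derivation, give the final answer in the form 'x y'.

√290 → a₀=17, period (34); ℓ=1 odd so k=1
step 0: (17, 1)  from 17·(1,0) + (0,1)
step 1: (579, 34)  from 34·(17,1) + (1,0)
fundamental: x₁=579, y₁=34  (since 335241 − 290·1156 = 1)

579 34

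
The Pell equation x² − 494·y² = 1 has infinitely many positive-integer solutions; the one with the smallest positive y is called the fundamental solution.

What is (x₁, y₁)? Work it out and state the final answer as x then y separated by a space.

73035 3286

√494 = [22; 4,2,2,1,2,1,2,2,4,44, …], period ℓ=10 (even) → k=9
step 0: (22, 1)  from 22·(1,0) + (0,1)
step 1: (89, 4)  from 4·(22,1) + (1,0)
…
step 7: (6979, 314)  from 2·(2556,115) + (1867,84)
step 8: (16514, 743)  from 2·(6979,314) + (2556,115)
step 9: (73035, 3286)  from 4·(16514,743) + (6979,314)
(x₁, y₁) = (73035, 3286);  73035² − 494·3286² = 1 ✓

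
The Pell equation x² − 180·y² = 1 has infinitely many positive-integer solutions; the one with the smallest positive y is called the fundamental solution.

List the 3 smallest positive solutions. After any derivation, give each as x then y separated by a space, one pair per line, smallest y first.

161 12
51841 3864
16692641 1244196

[13; 2,2,2,26] for √180; ℓ=4 ⇒ convergent index 3
i=0: a=13 ⇒ p=13, q=1
…
i=2: a=2 ⇒ p=67, q=5
i=3: a=2 ⇒ p=161, q=12
→ (161, 12).  Check: 161²=25921, 180·12²=25920, difference 1.
k=2:  x_2 = 161·161+180·12·12 = 51841,  y_2 = 161·12+12·161 = 3864
k=3:  x_3 = 161·51841+180·12·3864 = 16692641,  y_3 = 161·3864+12·51841 = 1244196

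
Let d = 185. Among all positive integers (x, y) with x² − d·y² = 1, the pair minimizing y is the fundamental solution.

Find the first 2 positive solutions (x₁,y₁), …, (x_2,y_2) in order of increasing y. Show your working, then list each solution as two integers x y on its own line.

[13; 1,1,1,1,26] for √185; ℓ=5 ⇒ convergent index 9
k=0  a_k=13  p_k/q_k = 13/1
k=1  a_k=1  p_k/q_k = 14/1
k=2  a_k=1  p_k/q_k = 27/2
k=3  a_k=1  p_k/q_k = 41/3
…
k=6  a_k=1  p_k/q_k = 1877/138
…
k=8  a_k=1  p_k/q_k = 5563/409
k=9  a_k=1  p_k/q_k = 9249/680
(x₁, y₁) = (9249, 680);  9249² − 185·680² = 1 ✓
(x_2, y_2) = (9249·9249 + 185·680·680, 9249·680 + 680·9249) = (171088001, 12578640)

9249 680
171088001 12578640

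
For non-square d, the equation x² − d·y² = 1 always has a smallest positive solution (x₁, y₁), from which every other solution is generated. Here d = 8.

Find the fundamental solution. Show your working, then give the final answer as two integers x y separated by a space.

√8 = [2; 1,4, …], period ℓ=2 (even) → k=1
k=0  a_k=2  p_k/q_k = 2/1
k=1  a_k=1  p_k/q_k = 3/1
→ (3, 1).  Check: 3²=9, 8·1²=8, difference 1.

3 1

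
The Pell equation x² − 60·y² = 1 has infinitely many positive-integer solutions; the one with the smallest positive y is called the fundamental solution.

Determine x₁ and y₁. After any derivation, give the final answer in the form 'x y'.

31 4

d=60: √d = [7; 1,2,1,14] (ℓ=4, even), read p_3/q_3
i=0: a=7 ⇒ p=7, q=1
…
i=2: a=2 ⇒ p=23, q=3
i=3: a=1 ⇒ p=31, q=4
(x₁, y₁) = (31, 4);  31² − 60·4² = 1 ✓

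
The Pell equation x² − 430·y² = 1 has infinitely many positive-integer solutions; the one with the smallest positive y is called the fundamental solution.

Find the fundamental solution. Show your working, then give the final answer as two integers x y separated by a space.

2862251 138030

√430 → a₀=20, period (1,2,1,3,1,…,2,1,40); ℓ=14 even so k=13
i=0: a=20 ⇒ p=20, q=1
…
i=2: a=2 ⇒ p=62, q=3
i=3: a=1 ⇒ p=83, q=4
i=4: a=3 ⇒ p=311, q=15
…
i=7: a=8 ⇒ p=21794, q=1051
i=8: a=6 ⇒ p=133439, q=6435
…
i=11: a=1 ⇒ p=754371, q=36379
i=12: a=2 ⇒ p=2107880, q=101651
i=13: a=1 ⇒ p=2862251, q=138030
→ (2862251, 138030).  Check: 2862251²=8192480787001, 430·138030²=8192480787000, difference 1.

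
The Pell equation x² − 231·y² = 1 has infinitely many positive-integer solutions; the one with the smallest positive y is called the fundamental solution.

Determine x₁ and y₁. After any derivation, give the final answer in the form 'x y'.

[15; 5,30] for √231; ℓ=2 ⇒ convergent index 1
i=0: a=15 ⇒ p=15, q=1
i=1: a=5 ⇒ p=76, q=5
→ (76, 5).  Check: 76²=5776, 231·5²=5775, difference 1.

76 5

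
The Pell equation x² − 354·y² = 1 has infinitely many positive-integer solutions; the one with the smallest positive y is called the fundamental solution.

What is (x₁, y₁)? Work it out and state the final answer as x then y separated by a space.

258065 13716

[18; 1,4,2,2,18,2,2,4,1,36] for √354; ℓ=10 ⇒ convergent index 9
a_0=18:  p_0=18·1+0=18,  q_0=18·0+1=1
a_1=1:  p_1=1·18+1=19,  q_1=1·1+0=1
a_2=4:  p_2=4·19+18=94,  q_2=4·1+1=5
a_3=2:  p_3=2·94+19=207,  q_3=2·5+1=11
…
a_6=2:  p_6=2·9351+508=19210,  q_6=2·497+27=1021
…
a_8=4:  p_8=4·47771+19210=210294,  q_8=4·2539+1021=11177
a_9=1:  p_9=1·210294+47771=258065,  q_9=1·11177+2539=13716
→ (258065, 13716).  Check: 258065²=66597544225, 354·13716²=66597544224, difference 1.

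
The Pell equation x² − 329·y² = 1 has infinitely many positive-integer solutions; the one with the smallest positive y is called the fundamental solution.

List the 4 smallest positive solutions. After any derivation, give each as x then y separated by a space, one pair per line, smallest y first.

2376415 131016
11294696504449 622696775280
53681772387237964255 2959571914453911384
255140338255224918953587201 14066342182173360946441440

[18; 7,4,2,1,1,4,1,1,2,4,7,36] for √329; ℓ=12 ⇒ convergent index 11
step 0: (18, 1)  from 18·(1,0) + (0,1)
step 1: (127, 7)  from 7·(18,1) + (1,0)
…
step 3: (1179, 65)  from 2·(526,29) + (127,7)
step 4: (1705, 94)  from 1·(1179,65) + (526,29)
step 5: (2884, 159)  from 1·(1705,94) + (1179,65)
…
step 7: (16125, 889)  from 1·(13241,730) + (2884,159)
…
step 9: (74857, 4127)  from 2·(29366,1619) + (16125,889)
step 10: (328794, 18127)  from 4·(74857,4127) + (29366,1619)
step 11: (2376415, 131016)  from 7·(328794,18127) + (74857,4127)
→ (2376415, 131016).  Check: 2376415²=5647348252225, 329·131016²=5647348252224, difference 1.
k=2:  x_2 = 2376415·2376415+329·131016·131016 = 11294696504449,  y_2 = 2376415·131016+131016·2376415 = 622696775280
k=3:  x_3 = 2376415·11294696504449+329·131016·622696775280 = 53681772387237964255,  y_3 = 2376415·622696775280+131016·11294696504449 = 2959571914453911384
k=4:  x_4 = 2376415·53681772387237964255+329·131016·2959571914453911384 = 255140338255224918953587201,  y_4 = 2376415·2959571914453911384+131016·53681772387237964255 = 14066342182173360946441440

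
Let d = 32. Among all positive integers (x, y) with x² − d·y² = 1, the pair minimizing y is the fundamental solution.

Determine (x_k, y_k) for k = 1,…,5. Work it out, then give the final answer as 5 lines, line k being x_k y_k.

17 3
577 102
19601 3465
665857 117708
22619537 3998607

√32 = [5; 1,1,1,10, …], period ℓ=4 (even) → k=3
step 0: (5, 1)  from 5·(1,0) + (0,1)
…
step 2: (11, 2)  from 1·(6,1) + (5,1)
step 3: (17, 3)  from 1·(11,2) + (6,1)
fundamental: x₁=17, y₁=3  (since 289 − 32·9 = 1)
n=2: (17,3)∘(17,3) = (17·17+32·3·3, 17·3+3·17) = (577,102)
n=3: (577,102)∘(17,3) = (17·577+32·3·102, 17·102+3·577) = (19601,3465)
n=4: (19601,3465)∘(17,3) = (17·19601+32·3·3465, 17·3465+3·19601) = (665857,117708)
n=5: (665857,117708)∘(17,3) = (17·665857+32·3·117708, 17·117708+3·665857) = (22619537,3998607)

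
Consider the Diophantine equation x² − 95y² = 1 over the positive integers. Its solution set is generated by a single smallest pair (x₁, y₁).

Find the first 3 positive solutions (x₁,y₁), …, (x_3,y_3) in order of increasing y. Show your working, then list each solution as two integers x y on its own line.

[9; 1,2,1,18] for √95; ℓ=4 ⇒ convergent index 3
step 0: (9, 1)  from 9·(1,0) + (0,1)
step 1: (10, 1)  from 1·(9,1) + (1,0)
step 2: (29, 3)  from 2·(10,1) + (9,1)
step 3: (39, 4)  from 1·(29,3) + (10,1)
fundamental: x₁=39, y₁=4  (since 1521 − 95·16 = 1)
(39+4√95)^2 = 3041 + 312√95
(39+4√95)^3 = 237159 + 24332√95

39 4
3041 312
237159 24332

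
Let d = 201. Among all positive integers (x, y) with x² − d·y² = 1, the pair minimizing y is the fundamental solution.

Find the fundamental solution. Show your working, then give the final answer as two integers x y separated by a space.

d=201: √d = [14; 5,1,1,1,2,…,1,5,28] (ℓ=14, even), read p_13/q_13
i=0: a=14 ⇒ p=14, q=1
…
i=2: a=1 ⇒ p=85, q=6
i=3: a=1 ⇒ p=156, q=11
…
i=5: a=2 ⇒ p=638, q=45
…
i=7: a=8 ⇒ p=7670, q=541
…
i=11: a=1 ⇒ p=58085, q=4097
i=12: a=1 ⇒ p=91402, q=6447
i=13: a=5 ⇒ p=515095, q=36332
(x₁, y₁) = (515095, 36332);  515095² − 201·36332² = 1 ✓

515095 36332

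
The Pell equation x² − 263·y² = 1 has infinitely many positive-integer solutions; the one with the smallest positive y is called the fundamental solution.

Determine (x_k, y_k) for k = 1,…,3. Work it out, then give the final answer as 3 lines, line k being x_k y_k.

139128 8579
38713200767 2387158224
10772180392483224 664241098768765

d=263: √d = [16; 4,1,1,1,1,15,1,1,1,1,4,32] (ℓ=12, even), read p_11/q_11
a_0=16:  p_0=16·1+0=16,  q_0=16·0+1=1
a_1=4:  p_1=4·16+1=65,  q_1=4·1+0=4
…
a_3=1:  p_3=1·81+65=146,  q_3=1·5+4=9
a_4=1:  p_4=1·146+81=227,  q_4=1·9+5=14
…
a_6=15:  p_6=15·373+227=5822,  q_6=15·23+14=359
a_7=1:  p_7=1·5822+373=6195,  q_7=1·359+23=382
a_8=1:  p_8=1·6195+5822=12017,  q_8=1·382+359=741
…
a_10=1:  p_10=1·18212+12017=30229,  q_10=1·1123+741=1864
a_11=4:  p_11=4·30229+18212=139128,  q_11=4·1864+1123=8579
→ (139128, 8579).  Check: 139128²=19356600384, 263·8579²=19356600383, difference 1.
n=2: (139128,8579)∘(139128,8579) = (139128·139128+263·8579·8579, 139128·8579+8579·139128) = (38713200767,2387158224)
n=3: (38713200767,2387158224)∘(139128,8579) = (139128·38713200767+263·8579·2387158224, 139128·2387158224+8579·38713200767) = (10772180392483224,664241098768765)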